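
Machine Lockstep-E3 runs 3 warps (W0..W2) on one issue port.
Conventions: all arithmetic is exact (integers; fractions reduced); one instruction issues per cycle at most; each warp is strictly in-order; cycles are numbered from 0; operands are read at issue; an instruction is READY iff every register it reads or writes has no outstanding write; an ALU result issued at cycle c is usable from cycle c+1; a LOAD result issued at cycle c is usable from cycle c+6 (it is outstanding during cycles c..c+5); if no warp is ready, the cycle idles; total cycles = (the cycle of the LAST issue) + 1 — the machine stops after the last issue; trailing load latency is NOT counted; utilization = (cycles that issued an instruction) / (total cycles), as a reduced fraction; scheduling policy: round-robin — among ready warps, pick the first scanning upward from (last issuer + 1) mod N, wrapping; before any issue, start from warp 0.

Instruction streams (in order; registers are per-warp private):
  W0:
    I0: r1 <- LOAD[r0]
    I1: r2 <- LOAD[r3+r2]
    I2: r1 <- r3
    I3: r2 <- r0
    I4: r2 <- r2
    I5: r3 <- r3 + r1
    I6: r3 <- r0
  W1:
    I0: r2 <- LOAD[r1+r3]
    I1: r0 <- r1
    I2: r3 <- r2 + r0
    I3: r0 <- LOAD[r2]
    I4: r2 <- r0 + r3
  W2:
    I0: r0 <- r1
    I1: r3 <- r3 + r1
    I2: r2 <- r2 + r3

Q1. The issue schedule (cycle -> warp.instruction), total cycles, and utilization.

cycle 0: W0.I0
cycle 1: W1.I0
cycle 2: W2.I0
cycle 3: W0.I1
cycle 4: W1.I1
cycle 5: W2.I1
cycle 6: W0.I2
cycle 7: W1.I2
cycle 8: W2.I2
cycle 9: W0.I3
cycle 10: W1.I3
cycle 11: W0.I4
cycle 12: W0.I5
cycle 13: W0.I6
cycle 14: idle
cycle 15: idle
cycle 16: W1.I4

Answer: 17 cycles, utilization 15/17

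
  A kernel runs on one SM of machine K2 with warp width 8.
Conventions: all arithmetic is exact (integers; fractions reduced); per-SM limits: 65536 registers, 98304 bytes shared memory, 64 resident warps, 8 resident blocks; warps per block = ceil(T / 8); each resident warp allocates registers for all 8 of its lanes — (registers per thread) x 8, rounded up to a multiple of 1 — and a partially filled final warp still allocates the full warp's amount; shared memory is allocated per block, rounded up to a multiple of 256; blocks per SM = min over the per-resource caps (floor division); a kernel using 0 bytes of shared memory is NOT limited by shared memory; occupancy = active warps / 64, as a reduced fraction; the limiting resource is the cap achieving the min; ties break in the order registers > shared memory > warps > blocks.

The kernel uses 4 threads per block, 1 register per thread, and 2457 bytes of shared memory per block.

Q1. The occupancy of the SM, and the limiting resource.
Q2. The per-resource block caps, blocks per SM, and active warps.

Answer: occupancy 1/8, limited by blocks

registers: 8192 blocks
shared memory: 38 blocks
warps: 64 blocks
blocks: 8 blocks

Answer: 8 blocks, 8 active warps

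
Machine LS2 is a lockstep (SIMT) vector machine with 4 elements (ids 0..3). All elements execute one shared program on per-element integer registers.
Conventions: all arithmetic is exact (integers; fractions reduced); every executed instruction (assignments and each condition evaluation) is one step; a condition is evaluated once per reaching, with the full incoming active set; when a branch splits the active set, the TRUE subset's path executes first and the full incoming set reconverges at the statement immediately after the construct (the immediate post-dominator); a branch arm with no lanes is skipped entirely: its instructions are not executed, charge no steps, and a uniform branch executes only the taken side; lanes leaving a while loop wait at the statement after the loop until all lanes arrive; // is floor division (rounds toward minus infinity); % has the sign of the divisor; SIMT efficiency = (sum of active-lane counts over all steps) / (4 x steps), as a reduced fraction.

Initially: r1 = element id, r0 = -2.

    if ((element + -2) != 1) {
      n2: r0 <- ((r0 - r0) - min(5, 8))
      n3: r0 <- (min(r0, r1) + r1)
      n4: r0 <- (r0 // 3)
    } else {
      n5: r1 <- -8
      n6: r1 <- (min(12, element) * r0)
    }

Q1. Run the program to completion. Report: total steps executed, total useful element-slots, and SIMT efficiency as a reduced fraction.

Answer: 6 steps, 15 useful, 5/8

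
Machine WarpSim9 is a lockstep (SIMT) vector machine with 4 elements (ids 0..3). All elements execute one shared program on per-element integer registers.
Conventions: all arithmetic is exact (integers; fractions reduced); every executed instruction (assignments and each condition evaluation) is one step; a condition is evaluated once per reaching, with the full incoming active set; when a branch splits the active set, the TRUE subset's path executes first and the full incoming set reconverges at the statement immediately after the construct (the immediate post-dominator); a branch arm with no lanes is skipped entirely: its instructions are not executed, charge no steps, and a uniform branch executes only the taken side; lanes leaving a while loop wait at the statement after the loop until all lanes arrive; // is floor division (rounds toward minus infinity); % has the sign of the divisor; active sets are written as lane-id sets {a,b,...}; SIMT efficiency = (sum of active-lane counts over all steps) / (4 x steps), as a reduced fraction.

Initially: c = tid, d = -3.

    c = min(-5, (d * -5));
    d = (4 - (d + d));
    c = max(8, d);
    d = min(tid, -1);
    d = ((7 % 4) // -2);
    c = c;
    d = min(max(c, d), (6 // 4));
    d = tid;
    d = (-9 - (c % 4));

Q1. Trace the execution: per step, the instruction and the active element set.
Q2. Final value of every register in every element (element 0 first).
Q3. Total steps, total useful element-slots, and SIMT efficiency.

step 0: c <- min(-5, (d * -5))       {0,1,2,3}
step 1: d <- (4 - (d + d))           {0,1,2,3}
step 2: c <- max(8, d)               {0,1,2,3}
step 3: d <- min(tid, -1)            {0,1,2,3}
step 4: d <- ((7 % 4) // -2)         {0,1,2,3}
step 5: c <- c                       {0,1,2,3}
step 6: d <- min(max(c, d), (6 // 4)) {0,1,2,3}
step 7: d <- tid                     {0,1,2,3}
step 8: d <- (-9 - (c % 4))          {0,1,2,3}

Answer: 9 steps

c: 10,10,10,10
d: -11,-11,-11,-11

steps = 9; useful = 36; efficiency = 36/36 = 1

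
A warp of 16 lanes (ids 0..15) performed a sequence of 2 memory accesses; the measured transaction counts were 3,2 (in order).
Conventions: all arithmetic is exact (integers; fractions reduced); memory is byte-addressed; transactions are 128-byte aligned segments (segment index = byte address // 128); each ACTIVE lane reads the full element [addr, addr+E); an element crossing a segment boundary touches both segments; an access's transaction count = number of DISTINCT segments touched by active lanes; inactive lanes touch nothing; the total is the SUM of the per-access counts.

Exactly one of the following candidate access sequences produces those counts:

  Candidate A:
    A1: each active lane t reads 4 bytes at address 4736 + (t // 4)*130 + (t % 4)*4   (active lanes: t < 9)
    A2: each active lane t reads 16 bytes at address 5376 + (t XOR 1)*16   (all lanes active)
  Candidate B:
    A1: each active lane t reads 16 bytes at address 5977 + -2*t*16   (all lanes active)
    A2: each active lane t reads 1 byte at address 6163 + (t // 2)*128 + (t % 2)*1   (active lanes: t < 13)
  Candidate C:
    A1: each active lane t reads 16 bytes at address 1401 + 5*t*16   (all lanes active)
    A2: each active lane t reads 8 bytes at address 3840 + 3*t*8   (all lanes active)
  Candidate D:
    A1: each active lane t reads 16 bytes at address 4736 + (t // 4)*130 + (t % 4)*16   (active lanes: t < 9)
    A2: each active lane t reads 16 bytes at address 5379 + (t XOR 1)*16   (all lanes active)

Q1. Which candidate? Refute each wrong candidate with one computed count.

B: A1 gives 5 transactions, not 3
C: A1 gives 11 transactions, not 3
D: A2 gives 3 transactions, not 2
A: all counts match (3,2)

Answer: A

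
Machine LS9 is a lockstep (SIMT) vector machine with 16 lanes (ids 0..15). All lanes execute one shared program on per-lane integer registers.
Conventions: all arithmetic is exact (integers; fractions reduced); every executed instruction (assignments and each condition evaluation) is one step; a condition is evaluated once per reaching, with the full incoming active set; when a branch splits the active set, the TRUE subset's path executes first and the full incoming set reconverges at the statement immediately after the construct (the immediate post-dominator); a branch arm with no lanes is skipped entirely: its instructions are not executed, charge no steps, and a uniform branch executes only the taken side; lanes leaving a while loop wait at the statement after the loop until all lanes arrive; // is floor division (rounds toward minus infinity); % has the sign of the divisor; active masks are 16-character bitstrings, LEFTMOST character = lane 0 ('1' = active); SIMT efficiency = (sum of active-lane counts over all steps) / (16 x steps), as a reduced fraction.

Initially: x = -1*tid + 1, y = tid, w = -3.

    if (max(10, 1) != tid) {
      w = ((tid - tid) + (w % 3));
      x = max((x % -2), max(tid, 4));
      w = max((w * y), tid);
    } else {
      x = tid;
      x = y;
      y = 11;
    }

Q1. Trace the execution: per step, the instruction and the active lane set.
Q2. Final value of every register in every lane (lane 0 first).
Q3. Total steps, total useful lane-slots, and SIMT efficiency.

step 0: eval (max(10, 1) != tid)     1111111111111111
step 1: w <- ((tid - tid) + (w % 3)) 1111111111011111
step 2: x <- max((x % -2), max(tid, 4)) 1111111111011111
step 3: w <- max((w * y), tid)       1111111111011111
step 4: x <- tid                     0000000000100000
step 5: x <- y                       0000000000100000
step 6: y <- 11                      0000000000100000

Answer: 7 steps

x: 4,4,4,4,4,5,6,7,8,9,10,11,12,13,14,15
y: 0,1,2,3,4,5,6,7,8,9,11,11,12,13,14,15
w: 0,1,2,3,4,5,6,7,8,9,-3,11,12,13,14,15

steps = 7; useful = 64; efficiency = 64/112 = 4/7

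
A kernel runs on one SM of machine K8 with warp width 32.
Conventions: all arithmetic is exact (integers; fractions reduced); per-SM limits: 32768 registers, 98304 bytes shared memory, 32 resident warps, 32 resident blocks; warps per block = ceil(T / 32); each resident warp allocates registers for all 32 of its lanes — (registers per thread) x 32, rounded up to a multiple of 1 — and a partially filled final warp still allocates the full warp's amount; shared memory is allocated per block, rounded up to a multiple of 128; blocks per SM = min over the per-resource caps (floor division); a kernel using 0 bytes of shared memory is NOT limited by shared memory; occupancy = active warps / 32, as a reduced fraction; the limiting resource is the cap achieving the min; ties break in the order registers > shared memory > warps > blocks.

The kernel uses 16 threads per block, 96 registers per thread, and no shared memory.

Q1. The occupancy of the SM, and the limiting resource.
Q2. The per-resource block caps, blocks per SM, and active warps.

Answer: occupancy 5/16, limited by registers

registers: 10 blocks
shared memory: no limit (kernel uses none)
warps: 32 blocks
blocks: 32 blocks

Answer: 10 blocks, 10 active warps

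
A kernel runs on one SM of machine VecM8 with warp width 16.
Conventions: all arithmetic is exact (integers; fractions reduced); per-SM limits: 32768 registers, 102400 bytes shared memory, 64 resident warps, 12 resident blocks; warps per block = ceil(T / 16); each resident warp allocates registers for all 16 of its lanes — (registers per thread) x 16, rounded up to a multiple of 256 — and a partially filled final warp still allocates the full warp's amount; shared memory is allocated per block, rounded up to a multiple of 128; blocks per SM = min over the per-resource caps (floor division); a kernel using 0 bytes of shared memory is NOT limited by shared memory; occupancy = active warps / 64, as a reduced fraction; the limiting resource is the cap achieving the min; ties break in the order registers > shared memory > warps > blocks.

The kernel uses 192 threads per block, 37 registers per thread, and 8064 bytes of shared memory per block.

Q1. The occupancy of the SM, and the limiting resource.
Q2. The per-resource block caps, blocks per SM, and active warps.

Answer: occupancy 9/16, limited by registers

registers: 3 blocks
shared memory: 12 blocks
warps: 5 blocks
blocks: 12 blocks

Answer: 3 blocks, 36 active warps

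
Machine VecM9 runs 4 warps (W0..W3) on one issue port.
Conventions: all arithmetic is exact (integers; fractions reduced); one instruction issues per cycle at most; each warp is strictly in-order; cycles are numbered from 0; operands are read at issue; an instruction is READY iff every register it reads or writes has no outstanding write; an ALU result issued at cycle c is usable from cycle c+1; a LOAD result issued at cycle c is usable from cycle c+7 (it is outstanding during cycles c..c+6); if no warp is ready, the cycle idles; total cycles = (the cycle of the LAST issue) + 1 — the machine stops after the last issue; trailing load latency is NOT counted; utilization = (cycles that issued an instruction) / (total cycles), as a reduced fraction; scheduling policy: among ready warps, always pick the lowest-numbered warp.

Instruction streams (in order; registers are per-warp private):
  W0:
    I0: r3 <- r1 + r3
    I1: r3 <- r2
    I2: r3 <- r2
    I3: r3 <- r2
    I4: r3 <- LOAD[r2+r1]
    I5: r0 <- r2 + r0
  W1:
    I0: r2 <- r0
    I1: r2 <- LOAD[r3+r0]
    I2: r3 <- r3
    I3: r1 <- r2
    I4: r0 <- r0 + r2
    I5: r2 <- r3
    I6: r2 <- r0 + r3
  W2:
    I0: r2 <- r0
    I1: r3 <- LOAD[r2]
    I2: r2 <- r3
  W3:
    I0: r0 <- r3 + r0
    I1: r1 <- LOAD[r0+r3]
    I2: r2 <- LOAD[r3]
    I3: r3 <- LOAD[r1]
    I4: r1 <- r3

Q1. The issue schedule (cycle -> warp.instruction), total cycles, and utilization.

cycle 0: W0.I0
cycle 1: W0.I1
cycle 2: W0.I2
cycle 3: W0.I3
cycle 4: W0.I4
cycle 5: W0.I5
cycle 6: W1.I0
cycle 7: W1.I1
cycle 8: W1.I2
cycle 9: W2.I0
cycle 10: W2.I1
cycle 11: W3.I0
cycle 12: W3.I1
cycle 13: W3.I2
cycle 14: W1.I3
cycle 15: W1.I4
cycle 16: W1.I5
cycle 17: W1.I6
cycle 18: W2.I2
cycle 19: W3.I3
cycle 20: idle
cycle 21: idle
cycle 22: idle
cycle 23: idle
cycle 24: idle
cycle 25: idle
cycle 26: W3.I4

Answer: 27 cycles, utilization 7/9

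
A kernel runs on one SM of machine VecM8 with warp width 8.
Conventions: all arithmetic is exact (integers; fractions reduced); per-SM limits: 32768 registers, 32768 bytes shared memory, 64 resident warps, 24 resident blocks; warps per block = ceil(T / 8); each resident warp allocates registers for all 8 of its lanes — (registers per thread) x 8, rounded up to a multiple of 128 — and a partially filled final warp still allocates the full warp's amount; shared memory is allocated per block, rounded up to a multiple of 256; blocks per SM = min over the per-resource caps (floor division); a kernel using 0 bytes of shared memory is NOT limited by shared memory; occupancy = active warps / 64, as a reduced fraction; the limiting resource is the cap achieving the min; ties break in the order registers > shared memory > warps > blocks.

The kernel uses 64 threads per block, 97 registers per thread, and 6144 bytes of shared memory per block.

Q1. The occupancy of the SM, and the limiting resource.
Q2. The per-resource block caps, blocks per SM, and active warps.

Answer: occupancy 1/2, limited by registers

registers: 4 blocks
shared memory: 5 blocks
warps: 8 blocks
blocks: 24 blocks

Answer: 4 blocks, 32 active warps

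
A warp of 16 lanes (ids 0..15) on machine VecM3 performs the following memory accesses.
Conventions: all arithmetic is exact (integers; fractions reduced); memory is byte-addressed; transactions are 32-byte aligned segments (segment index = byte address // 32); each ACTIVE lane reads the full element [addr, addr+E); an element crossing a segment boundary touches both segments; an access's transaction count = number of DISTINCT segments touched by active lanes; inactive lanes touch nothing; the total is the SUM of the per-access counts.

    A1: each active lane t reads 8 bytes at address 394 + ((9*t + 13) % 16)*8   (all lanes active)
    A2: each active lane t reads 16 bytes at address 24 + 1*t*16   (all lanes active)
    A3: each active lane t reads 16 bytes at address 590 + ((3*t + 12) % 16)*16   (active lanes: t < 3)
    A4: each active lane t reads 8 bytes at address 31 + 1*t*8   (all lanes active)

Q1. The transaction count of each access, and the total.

A1: 5 transactions
A2: 9 transactions
A3: 4 transactions
A4: 5 transactions

Answer: 5,9,4,5; total 23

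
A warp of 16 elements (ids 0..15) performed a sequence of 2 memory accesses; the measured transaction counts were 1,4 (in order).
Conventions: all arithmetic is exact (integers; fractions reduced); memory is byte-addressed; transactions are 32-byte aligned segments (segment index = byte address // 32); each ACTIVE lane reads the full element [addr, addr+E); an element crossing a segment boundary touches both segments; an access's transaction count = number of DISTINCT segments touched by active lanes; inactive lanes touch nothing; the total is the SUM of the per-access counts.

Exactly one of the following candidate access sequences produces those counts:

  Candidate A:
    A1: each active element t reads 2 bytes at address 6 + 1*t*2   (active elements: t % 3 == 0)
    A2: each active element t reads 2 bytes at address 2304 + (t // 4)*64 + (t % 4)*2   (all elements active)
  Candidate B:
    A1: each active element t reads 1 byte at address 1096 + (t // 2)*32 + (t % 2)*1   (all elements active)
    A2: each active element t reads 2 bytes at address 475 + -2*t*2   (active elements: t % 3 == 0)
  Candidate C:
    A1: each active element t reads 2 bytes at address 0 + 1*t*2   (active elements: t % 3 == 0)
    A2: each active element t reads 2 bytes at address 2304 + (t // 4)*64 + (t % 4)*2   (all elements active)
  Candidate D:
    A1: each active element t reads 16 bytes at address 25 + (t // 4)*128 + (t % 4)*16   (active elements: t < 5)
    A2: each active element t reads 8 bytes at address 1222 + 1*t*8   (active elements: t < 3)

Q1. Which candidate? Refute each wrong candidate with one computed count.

A: A1 gives 2 transactions, not 1
B: A1 gives 8 transactions, not 1
D: A1 gives 5 transactions, not 1
C: all counts match (1,4)

Answer: C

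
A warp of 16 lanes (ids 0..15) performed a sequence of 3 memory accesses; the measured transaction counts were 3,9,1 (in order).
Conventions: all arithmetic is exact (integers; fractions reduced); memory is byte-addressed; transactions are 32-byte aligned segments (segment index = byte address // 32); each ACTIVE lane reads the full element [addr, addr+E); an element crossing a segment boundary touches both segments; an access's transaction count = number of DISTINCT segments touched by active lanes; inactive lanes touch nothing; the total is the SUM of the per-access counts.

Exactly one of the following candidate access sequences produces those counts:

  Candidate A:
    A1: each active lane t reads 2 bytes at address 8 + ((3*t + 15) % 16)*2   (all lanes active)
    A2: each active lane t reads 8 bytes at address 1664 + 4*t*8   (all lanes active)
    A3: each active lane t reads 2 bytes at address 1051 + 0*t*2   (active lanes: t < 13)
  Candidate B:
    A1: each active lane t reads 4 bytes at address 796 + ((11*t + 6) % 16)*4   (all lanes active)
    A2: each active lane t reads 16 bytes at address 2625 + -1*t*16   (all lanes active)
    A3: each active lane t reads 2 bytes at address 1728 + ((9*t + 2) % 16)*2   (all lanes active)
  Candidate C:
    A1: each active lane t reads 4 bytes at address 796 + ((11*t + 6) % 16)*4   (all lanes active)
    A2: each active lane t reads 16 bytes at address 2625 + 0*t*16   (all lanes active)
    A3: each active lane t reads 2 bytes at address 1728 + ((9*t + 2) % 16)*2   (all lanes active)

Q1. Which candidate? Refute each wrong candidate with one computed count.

A: A1 gives 2 transactions, not 3
C: A2 gives 1 transaction, not 9
B: all counts match (3,9,1)

Answer: B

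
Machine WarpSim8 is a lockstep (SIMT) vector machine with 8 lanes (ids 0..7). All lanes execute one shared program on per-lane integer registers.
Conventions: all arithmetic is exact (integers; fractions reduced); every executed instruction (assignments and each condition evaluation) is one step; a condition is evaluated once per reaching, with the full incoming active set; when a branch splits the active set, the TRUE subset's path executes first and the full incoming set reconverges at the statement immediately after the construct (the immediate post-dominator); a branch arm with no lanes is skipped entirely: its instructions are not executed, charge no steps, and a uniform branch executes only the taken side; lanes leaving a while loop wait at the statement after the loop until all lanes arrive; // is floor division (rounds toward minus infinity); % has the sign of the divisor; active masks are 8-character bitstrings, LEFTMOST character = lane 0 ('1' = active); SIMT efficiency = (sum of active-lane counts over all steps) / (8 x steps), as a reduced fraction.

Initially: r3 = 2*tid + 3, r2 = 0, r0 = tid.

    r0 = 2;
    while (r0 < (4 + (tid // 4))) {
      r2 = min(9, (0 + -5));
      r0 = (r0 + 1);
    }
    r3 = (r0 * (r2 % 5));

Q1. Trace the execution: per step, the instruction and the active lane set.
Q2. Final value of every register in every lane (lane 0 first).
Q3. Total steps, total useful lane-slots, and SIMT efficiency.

step 0: r0 <- 2                      11111111
step 1: eval (r0 < (4 + (tid // 4))) 11111111
step 2: r2 <- min(9, (0 + -5))       11111111
step 3: r0 <- (r0 + 1)               11111111
step 4: eval (r0 < (4 + (tid // 4))) 11111111
step 5: r2 <- min(9, (0 + -5))       11111111
step 6: r0 <- (r0 + 1)               11111111
step 7: eval (r0 < (4 + (tid // 4))) 11111111
step 8: r2 <- min(9, (0 + -5))       00001111
step 9: r0 <- (r0 + 1)               00001111
step 10: eval (r0 < (4 + (tid // 4))) 00001111
step 11: r3 <- (r0 * (r2 % 5))        11111111

Answer: 12 steps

r3: 0,0,0,0,0,0,0,0
r2: -5,-5,-5,-5,-5,-5,-5,-5
r0: 4,4,4,4,5,5,5,5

steps = 12; useful = 84; efficiency = 84/96 = 7/8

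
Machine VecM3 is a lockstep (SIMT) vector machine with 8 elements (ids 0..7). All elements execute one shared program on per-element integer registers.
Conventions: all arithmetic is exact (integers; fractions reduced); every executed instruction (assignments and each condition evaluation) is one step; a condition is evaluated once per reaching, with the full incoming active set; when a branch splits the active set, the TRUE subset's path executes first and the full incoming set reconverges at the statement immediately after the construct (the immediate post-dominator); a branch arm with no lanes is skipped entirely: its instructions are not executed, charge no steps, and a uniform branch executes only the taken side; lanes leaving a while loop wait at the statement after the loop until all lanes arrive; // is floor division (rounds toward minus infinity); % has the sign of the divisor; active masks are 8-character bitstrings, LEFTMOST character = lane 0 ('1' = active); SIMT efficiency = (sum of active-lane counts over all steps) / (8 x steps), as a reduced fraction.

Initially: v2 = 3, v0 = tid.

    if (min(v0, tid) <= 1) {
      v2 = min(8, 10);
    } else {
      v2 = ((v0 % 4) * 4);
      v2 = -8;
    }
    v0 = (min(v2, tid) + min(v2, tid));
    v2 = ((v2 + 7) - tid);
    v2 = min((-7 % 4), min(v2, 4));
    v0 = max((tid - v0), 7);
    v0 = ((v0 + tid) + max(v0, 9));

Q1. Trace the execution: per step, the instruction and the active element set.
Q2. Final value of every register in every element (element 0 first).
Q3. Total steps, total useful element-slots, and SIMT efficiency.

step 0: eval (min(v0, tid) <= 1)     11111111
step 1: v2 <- min(8, 10)             11000000
step 2: v2 <- ((v0 % 4) * 4)         00111111
step 3: v2 <- -8                     00111111
step 4: v0 <- (min(v2, tid) + min(v2, tid)) 11111111
step 5: v2 <- ((v2 + 7) - tid)       11111111
step 6: v2 <- min((-7 % 4), min(v2, 4)) 11111111
step 7: v0 <- max((tid - v0), 7)     11111111
step 8: v0 <- ((v0 + tid) + max(v0, 9)) 11111111

Answer: 9 steps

v2: 1,1,-3,-4,-5,-6,-7,-8
v0: 16,17,38,41,44,47,50,53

steps = 9; useful = 62; efficiency = 62/72 = 31/36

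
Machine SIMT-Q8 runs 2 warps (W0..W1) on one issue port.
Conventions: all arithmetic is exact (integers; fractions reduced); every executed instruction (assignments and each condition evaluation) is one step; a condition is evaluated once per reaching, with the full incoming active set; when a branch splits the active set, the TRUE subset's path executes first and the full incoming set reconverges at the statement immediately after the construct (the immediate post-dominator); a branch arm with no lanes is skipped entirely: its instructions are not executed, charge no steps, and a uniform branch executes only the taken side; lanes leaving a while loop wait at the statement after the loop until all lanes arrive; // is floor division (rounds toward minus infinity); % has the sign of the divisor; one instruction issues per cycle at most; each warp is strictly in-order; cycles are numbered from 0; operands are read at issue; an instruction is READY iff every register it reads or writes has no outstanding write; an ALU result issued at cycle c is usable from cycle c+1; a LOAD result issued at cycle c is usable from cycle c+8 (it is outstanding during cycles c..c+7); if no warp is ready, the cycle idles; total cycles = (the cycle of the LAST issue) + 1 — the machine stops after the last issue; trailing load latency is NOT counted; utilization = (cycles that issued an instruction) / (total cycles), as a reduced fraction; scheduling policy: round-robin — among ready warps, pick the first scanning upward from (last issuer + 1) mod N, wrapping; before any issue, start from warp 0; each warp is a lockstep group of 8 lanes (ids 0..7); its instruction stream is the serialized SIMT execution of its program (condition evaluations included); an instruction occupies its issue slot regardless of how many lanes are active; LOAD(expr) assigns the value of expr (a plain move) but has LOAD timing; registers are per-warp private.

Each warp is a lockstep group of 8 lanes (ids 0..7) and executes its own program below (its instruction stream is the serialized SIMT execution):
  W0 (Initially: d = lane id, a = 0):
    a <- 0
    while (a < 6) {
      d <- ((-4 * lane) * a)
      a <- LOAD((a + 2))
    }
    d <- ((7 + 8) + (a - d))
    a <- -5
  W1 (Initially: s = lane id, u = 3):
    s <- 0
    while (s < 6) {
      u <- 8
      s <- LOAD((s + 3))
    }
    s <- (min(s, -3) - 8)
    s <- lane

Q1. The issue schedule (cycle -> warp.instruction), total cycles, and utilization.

cycle 0: W0.I0
cycle 1: W1.I0
cycle 2: W0.I1
cycle 3: W1.I1
cycle 4: W0.I2
cycle 5: W1.I2
cycle 6: W0.I3
cycle 7: W1.I3
cycle 8: idle
cycle 9: idle
cycle 10: idle
cycle 11: idle
cycle 12: idle
cycle 13: idle
cycle 14: W0.I4
cycle 15: W1.I4
cycle 16: W0.I5
cycle 17: W1.I5
cycle 18: W0.I6
cycle 19: W1.I6
cycle 20: idle
cycle 21: idle
cycle 22: idle
cycle 23: idle
cycle 24: idle
cycle 25: idle
cycle 26: W0.I7
cycle 27: W1.I7
cycle 28: W0.I8
cycle 29: W1.I8
cycle 30: W0.I9
cycle 31: W1.I9
cycle 32: idle
cycle 33: idle
cycle 34: idle
cycle 35: idle
cycle 36: idle
cycle 37: idle
cycle 38: W0.I10
cycle 39: W0.I11
cycle 40: W0.I12

Answer: 41 cycles, utilization 23/41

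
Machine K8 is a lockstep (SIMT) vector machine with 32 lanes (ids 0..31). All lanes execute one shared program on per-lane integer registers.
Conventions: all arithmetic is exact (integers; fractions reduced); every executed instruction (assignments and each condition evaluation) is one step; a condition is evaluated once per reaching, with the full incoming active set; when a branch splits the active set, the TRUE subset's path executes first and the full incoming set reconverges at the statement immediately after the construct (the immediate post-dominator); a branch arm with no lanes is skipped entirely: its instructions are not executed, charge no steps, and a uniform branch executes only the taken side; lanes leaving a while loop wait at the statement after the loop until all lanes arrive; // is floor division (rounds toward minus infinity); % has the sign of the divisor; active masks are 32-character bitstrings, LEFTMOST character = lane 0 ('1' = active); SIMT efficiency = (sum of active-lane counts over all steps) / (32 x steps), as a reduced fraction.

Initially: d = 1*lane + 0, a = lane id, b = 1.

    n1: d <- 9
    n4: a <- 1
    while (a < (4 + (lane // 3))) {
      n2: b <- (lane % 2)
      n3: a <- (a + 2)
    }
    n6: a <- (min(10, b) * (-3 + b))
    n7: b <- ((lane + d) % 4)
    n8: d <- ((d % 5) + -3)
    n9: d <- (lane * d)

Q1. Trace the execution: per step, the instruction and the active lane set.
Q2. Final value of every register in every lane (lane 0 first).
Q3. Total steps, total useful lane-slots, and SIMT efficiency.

step 0: d <- 9                       11111111111111111111111111111111
step 1: a <- 1                       11111111111111111111111111111111
step 2: eval (a < (4 + (lane // 3))) 11111111111111111111111111111111
step 3: b <- (lane % 2)              11111111111111111111111111111111
step 4: a <- (a + 2)                 11111111111111111111111111111111
step 5: eval (a < (4 + (lane // 3))) 11111111111111111111111111111111
step 6: b <- (lane % 2)              11111111111111111111111111111111
step 7: a <- (a + 2)                 11111111111111111111111111111111
step 8: eval (a < (4 + (lane // 3))) 11111111111111111111111111111111
step 9: b <- (lane % 2)              00000011111111111111111111111111
step 10: a <- (a + 2)                 00000011111111111111111111111111
step 11: eval (a < (4 + (lane // 3))) 00000011111111111111111111111111
step 12: b <- (lane % 2)              00000000000011111111111111111111
step 13: a <- (a + 2)                 00000000000011111111111111111111
step 14: eval (a < (4 + (lane // 3))) 00000000000011111111111111111111
step 15: b <- (lane % 2)              00000000000000000011111111111111
step 16: a <- (a + 2)                 00000000000000000011111111111111
step 17: eval (a < (4 + (lane // 3))) 00000000000000000011111111111111
step 18: b <- (lane % 2)              00000000000000000000000011111111
step 19: a <- (a + 2)                 00000000000000000000000011111111
step 20: eval (a < (4 + (lane // 3))) 00000000000000000000000011111111
step 21: b <- (lane % 2)              00000000000000000000000000000011
step 22: a <- (a + 2)                 00000000000000000000000000000011
step 23: eval (a < (4 + (lane // 3))) 00000000000000000000000000000011
step 24: a <- (min(10, b) * (-3 + b)) 11111111111111111111111111111111
step 25: b <- ((lane + d) % 4)        11111111111111111111111111111111
step 26: d <- ((d % 5) + -3)          11111111111111111111111111111111
step 27: d <- (lane * d)              11111111111111111111111111111111

Answer: 28 steps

d: 0,1,2,3,4,5,6,7,8,9,10,11,12,13,14,15,16,17,18,19,20,21,22,23,24,25,26,27,28,29,30,31
a: 0,-2,0,-2,0,-2,0,-2,0,-2,0,-2,0,-2,0,-2,0,-2,0,-2,0,-2,0,-2,0,-2,0,-2,0,-2,0,-2
b: 1,2,3,0,1,2,3,0,1,2,3,0,1,2,3,0,1,2,3,0,1,2,3,0,1,2,3,0,1,2,3,0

steps = 28; useful = 626; efficiency = 626/896 = 313/448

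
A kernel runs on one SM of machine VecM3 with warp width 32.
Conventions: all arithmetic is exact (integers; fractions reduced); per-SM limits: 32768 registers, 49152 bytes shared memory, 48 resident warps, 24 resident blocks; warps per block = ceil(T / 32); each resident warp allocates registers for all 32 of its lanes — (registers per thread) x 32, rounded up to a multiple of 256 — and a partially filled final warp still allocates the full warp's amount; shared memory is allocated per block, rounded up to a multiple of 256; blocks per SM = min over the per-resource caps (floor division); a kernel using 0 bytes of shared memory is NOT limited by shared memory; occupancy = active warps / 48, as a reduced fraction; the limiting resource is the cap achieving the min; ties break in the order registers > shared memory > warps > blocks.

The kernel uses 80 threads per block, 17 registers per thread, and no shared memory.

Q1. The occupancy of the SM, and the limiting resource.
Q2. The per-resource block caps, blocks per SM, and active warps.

Answer: occupancy 7/8, limited by registers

registers: 14 blocks
shared memory: no limit (kernel uses none)
warps: 16 blocks
blocks: 24 blocks

Answer: 14 blocks, 42 active warps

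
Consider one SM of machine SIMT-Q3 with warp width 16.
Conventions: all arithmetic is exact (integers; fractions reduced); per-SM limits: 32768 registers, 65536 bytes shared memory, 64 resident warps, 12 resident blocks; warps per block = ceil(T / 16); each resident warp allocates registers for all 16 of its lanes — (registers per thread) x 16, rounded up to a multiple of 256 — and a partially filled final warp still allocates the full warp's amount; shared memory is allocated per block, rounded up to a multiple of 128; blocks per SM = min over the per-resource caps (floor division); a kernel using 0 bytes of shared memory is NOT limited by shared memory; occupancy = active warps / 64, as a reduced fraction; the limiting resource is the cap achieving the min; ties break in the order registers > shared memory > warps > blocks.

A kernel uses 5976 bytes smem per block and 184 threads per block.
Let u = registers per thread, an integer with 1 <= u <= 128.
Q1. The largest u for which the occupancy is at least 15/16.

Answer: u = 32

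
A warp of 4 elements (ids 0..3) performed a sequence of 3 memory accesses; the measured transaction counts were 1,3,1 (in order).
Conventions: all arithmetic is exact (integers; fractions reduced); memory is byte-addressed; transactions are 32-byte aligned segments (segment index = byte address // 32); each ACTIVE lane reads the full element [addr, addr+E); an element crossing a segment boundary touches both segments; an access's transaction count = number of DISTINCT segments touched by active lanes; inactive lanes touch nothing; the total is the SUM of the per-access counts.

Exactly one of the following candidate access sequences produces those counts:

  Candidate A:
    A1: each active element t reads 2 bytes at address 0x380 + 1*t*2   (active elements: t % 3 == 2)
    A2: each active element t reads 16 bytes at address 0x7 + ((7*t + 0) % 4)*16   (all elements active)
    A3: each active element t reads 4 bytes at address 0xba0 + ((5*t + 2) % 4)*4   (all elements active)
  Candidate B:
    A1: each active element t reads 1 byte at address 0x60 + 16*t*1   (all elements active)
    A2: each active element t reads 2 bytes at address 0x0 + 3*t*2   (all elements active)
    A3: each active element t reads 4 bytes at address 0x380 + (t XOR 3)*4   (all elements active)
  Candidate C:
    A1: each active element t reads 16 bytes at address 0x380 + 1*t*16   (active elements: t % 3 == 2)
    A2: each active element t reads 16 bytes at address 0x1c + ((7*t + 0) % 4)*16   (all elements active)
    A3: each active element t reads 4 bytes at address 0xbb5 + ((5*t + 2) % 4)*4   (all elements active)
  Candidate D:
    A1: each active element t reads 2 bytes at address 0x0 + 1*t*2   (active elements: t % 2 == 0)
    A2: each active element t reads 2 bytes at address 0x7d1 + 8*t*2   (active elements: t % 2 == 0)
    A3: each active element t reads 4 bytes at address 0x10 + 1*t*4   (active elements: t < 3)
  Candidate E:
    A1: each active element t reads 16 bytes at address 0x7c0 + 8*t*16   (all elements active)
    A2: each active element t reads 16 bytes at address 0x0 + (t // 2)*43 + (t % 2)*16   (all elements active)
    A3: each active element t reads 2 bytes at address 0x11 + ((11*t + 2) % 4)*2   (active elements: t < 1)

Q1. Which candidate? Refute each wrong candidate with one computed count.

B: A1 gives 2 transactions, not 1
C: A3 gives 2 transactions, not 1
D: A2 gives 2 transactions, not 3
E: A1 gives 4 transactions, not 1
A: all counts match (1,3,1)

Answer: A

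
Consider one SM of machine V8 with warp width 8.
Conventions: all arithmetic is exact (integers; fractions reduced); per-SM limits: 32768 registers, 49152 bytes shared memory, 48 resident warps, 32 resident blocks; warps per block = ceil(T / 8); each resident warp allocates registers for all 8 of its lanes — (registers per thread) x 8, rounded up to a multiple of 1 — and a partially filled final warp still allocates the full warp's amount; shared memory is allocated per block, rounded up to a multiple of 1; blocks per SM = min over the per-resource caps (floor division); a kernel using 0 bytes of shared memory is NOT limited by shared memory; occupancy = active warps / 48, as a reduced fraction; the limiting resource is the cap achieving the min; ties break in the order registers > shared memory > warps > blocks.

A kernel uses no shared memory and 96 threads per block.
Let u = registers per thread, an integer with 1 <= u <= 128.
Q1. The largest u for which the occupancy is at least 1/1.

Answer: u = 85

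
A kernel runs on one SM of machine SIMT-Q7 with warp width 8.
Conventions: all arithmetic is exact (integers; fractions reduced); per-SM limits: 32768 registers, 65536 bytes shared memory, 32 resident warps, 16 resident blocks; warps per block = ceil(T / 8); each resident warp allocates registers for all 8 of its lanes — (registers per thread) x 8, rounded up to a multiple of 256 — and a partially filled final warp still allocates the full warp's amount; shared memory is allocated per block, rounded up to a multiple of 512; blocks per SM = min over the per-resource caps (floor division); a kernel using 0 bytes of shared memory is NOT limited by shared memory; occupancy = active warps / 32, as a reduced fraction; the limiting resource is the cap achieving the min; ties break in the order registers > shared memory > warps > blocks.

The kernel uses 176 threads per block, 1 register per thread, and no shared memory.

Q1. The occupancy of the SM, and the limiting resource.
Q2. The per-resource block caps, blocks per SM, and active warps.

Answer: occupancy 11/16, limited by warps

registers: 5 blocks
shared memory: no limit (kernel uses none)
warps: 1 block
blocks: 16 blocks

Answer: 1 block, 22 active warps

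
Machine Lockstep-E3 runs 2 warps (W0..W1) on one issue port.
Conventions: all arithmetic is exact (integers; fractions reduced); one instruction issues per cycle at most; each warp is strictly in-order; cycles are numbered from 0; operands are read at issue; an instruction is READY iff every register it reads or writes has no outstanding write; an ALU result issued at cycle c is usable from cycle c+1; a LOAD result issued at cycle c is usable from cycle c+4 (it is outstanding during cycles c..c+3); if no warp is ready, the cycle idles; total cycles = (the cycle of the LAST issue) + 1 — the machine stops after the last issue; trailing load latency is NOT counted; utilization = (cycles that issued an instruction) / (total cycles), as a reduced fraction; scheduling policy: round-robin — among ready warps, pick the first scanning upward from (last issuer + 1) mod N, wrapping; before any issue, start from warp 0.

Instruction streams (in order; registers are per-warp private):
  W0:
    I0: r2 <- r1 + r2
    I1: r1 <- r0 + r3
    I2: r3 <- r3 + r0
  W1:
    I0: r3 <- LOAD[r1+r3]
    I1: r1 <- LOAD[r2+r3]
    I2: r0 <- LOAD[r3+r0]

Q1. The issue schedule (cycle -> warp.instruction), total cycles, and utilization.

cycle 0: W0.I0
cycle 1: W1.I0
cycle 2: W0.I1
cycle 3: W0.I2
cycle 4: idle
cycle 5: W1.I1
cycle 6: W1.I2

Answer: 7 cycles, utilization 6/7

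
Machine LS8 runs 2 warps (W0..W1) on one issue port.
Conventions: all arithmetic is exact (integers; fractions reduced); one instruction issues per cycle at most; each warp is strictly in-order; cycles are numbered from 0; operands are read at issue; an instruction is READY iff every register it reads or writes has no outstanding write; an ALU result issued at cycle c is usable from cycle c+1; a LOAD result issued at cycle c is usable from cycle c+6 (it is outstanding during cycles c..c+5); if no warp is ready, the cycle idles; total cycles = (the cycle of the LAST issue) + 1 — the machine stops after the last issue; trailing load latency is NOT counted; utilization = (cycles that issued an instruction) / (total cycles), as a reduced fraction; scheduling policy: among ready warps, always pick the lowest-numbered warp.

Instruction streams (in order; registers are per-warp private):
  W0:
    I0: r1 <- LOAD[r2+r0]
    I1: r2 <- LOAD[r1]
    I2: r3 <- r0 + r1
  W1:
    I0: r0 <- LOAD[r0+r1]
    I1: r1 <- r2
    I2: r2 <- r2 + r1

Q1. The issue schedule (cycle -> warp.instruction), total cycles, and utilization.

cycle 0: W0.I0
cycle 1: W1.I0
cycle 2: W1.I1
cycle 3: W1.I2
cycle 4: idle
cycle 5: idle
cycle 6: W0.I1
cycle 7: W0.I2

Answer: 8 cycles, utilization 3/4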